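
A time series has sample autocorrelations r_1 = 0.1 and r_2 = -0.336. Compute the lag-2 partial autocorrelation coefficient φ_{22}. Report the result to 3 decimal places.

-0.349

φ_{22} = (r_2 − r_1²) / (1 − r_1²)
r_1² = (0.1)² = 0.01
Numerator = -0.336 − 0.0100 = -0.3460; denominator = 1 − 0.0100 = 0.9900
φ_{22} = -0.3460 / 0.9900 = -0.349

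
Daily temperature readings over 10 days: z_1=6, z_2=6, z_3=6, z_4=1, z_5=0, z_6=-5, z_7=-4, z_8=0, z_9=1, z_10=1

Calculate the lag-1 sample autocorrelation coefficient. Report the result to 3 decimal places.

0.665

Mean z̄ = (6 + 6 + 6 + 1 + 0 − 5 − 4 + 0 + 1 + 1)/10 = 1.2000
Numerator Σ_{t=1}^{9}(z_t−z̄)(z_{t+1}−z̄) = 91.5600
Denominator Σ(z_t−z̄)² = 137.6000
r_1 = 91.5600 / 137.6000 = 0.665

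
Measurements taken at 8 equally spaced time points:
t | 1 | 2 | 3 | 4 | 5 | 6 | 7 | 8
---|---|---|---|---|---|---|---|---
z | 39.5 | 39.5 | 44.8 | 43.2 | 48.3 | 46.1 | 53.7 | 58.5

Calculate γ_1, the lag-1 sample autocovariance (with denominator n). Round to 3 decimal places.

18.001

Mean z̄ = (39.5 + 39.5 + 44.8 + 43.2 + 48.3 + 46.1 + 53.7 + 58.5)/8 = 46.7000
Σ_{t=1}^{7}(z_t−z̄)(z_{t+1}−z̄) = 144.0100
γ_1 = 144.0100 / 8 = 18.001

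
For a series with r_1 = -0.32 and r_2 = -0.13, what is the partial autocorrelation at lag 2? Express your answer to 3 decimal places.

-0.259

φ_{22} = (r_2 − r_1²) / (1 − r_1²)
r_1² = (-0.32)² = 0.1024
Numerator = -0.13 − 0.1024 = -0.2324; denominator = 1 − 0.1024 = 0.8976
φ_{22} = -0.2324 / 0.8976 = -0.259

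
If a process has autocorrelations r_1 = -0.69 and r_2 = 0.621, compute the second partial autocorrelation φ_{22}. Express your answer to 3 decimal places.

0.277

φ_{22} = (r_2 − r_1²) / (1 − r_1²)
r_1² = (-0.69)² = 0.4761
Numerator = 0.621 − 0.4761 = 0.1449; denominator = 1 − 0.4761 = 0.5239
φ_{22} = 0.1449 / 0.5239 = 0.277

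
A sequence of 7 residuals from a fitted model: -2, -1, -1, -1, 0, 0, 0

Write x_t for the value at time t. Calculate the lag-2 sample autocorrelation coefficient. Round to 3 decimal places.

Mean x̄ = (-2 − 1 − 1 − 1 + 0 + 0 + 0)/7 = -0.7143
Deviations from mean: -1.2857, -0.2857, -0.2857, -0.2857, 0.7143, 0.7143, 0.7143
Numerator Σ_{t=1}^{5}(x_t−x̄)(x_{t+2}−x̄) = 0.5510
Denominator Σ(x_t−x̄)² = 3.4286
r_2 = 0.5510 / 3.4286 = 0.161

0.161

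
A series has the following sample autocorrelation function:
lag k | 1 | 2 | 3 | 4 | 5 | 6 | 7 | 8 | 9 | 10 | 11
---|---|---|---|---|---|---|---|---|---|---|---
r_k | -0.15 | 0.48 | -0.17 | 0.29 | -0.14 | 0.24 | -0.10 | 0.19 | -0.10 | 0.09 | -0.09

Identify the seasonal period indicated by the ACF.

The largest autocorrelation is r_2 = 0.48, with weaker echoes at lags 4 (0.29), 6 (0.24) and 8 (0.19); the remaining lags stay at or below 0.09.
The dominant spike at lag 2 indicates a seasonal period of 2.

2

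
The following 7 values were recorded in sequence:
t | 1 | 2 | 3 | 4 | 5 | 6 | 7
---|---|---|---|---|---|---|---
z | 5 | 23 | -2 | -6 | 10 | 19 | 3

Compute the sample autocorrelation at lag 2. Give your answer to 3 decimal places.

-0.557

Mean z̄ = (5 + 23 − 2 − 6 + 10 + 19 + 3)/7 = 7.4286
Σ(z_t−z̄)(z_{t+2}−z̄) = (22.8980) + (-209.1020) + (-24.2449) + (-155.3878) + (-11.3878) = -377.2245
Denominator Σ(z_t−z̄)² = 677.7143
r_2 = -377.2245 / 677.7143 = -0.557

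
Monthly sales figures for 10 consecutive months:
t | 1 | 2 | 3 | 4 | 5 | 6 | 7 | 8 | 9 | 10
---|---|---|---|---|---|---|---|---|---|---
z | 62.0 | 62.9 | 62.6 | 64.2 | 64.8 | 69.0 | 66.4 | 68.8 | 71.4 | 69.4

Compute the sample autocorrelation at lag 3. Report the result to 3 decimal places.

Mean z̄ = (62.0 + 62.9 + 62.6 + 64.2 + 64.8 + 69.0 + 66.4 + 68.8 + 71.4 + 69.4)/10 = 66.1500
Σ(z_t−z̄)(z_{t+3}−z̄) = (8.0925) + (4.3875) + (-10.1175) + (-0.4875) + (-3.5775) + (14.9625) + (0.8125) = 14.0725
Denominator Σ(z_t−z̄)² = 99.3450
r_3 = 14.0725 / 99.3450 = 0.142

0.142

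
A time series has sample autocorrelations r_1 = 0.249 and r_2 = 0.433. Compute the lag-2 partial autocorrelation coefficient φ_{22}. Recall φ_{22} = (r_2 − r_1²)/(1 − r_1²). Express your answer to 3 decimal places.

0.396

φ_{22} = (r_2 − r_1²) / (1 − r_1²)
r_1² = (0.249)² = 0.062001
Numerator = 0.433 − 0.0620 = 0.3710; denominator = 1 − 0.0620 = 0.9380
φ_{22} = 0.3710 / 0.9380 = 0.396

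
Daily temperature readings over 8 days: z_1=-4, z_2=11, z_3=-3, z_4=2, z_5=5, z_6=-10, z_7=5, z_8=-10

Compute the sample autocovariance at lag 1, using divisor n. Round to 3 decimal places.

-27.281

Mean z̄ = (-4 + 11 − 3 + 2 + 5 − 10 + 5 − 10)/8 = -0.5000
Deviations: -3.5000, 11.5000, -2.5000, 2.5000, 5.5000, -9.5000, 5.5000, -9.5000
Σ_{t=1}^{7}(z_t−z̄)(z_{t+1}−z̄) = -218.2500
γ_1 = -218.2500 / 8 = -27.281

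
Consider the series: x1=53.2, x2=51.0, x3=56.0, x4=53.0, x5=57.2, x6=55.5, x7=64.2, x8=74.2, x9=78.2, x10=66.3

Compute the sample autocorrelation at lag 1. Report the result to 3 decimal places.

Mean x̄ = (53.2 + 51.0 + 56.0 + 53.0 + 57.2 + 55.5 + 64.2 + 74.2 + 78.2 + 66.3)/10 = 60.8800
Numerator Σ_{t=1}^{9}(x_t−x̄)(x_{t+1}−x̄) = 562.2816
Denominator Σ(x_t−x̄)² = 802.7960
r_1 = 562.2816 / 802.7960 = 0.700

0.700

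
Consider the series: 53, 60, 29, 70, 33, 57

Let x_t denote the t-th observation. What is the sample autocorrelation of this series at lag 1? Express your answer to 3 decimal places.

Mean x̄ = (53 + 60 + 29 + 70 + 33 + 57)/6 = 50.3333
Numerator Σ_{t=1}^{5}(x_t−x̄)(x_{t+1}−x̄) = -1056.4444
Denominator Σ(x_t−x̄)² = 1287.3333
r_1 = -1056.4444 / 1287.3333 = -0.821

-0.821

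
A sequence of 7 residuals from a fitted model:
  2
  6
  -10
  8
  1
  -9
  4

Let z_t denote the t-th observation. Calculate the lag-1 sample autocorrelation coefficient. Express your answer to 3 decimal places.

Mean z̄ = (2 + 6 − 10 + 8 + 1 − 9 + 4)/7 = 0.2857
Deviations from mean: 1.7143, 5.7143, -10.2857, 7.7143, 0.7143, -9.2857, 3.7143
Σ(z_t−z̄)(z_{t+1}−z̄) = (9.7959) + (-58.7755) + (-79.3469) + (5.5102) + (-6.6327) + (-34.4898) = -163.9388
Denominator Σ(z_t−z̄)² = 301.4286
r_1 = -163.9388 / 301.4286 = -0.544

-0.544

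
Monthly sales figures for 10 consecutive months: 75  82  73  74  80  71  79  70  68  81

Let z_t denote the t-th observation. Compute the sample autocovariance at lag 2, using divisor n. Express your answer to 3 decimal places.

Mean z̄ = (75 + 82 + 73 + 74 + 80 + 71 + 79 + 70 + 68 + 81)/10 = 75.3000
Σ_{t=1}^{8}(z_t−z̄)(z_{t+2}−z̄) = -30.2800
γ_2 = -30.2800 / 10 = -3.028

-3.028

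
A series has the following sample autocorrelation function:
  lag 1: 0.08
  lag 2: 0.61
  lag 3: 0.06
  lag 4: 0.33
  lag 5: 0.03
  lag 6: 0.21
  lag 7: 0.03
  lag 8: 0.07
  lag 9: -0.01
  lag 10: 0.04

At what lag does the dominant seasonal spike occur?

2

The largest autocorrelation is r_2 = 0.61, with weaker echoes at lags 4 (0.33) and 6 (0.21); the remaining lags stay at or below 0.08.
The dominant spike at lag 2 indicates a seasonal period of 2.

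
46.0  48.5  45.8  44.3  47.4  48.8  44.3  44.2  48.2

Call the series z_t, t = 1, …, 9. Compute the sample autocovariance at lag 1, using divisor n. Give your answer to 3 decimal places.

Mean z̄ = (46.0 + 48.5 + 45.8 + 44.3 + 47.4 + 48.8 + 44.3 + 44.2 + 48.2)/9 = 46.3889
Σ_{t=1}^{8}(z_t−z̄)(z_{t+1}−z̄) = -4.9368
γ_1 = -4.9368 / 9 = -0.549

-0.549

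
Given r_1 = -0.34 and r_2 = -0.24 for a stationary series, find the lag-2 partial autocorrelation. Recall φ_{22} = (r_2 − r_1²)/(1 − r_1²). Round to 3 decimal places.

-0.402

φ_{22} = (r_2 − r_1²) / (1 − r_1²)
r_1² = (-0.34)² = 0.1156
Numerator = -0.24 − 0.1156 = -0.3556; denominator = 1 − 0.1156 = 0.8844
φ_{22} = -0.3556 / 0.8844 = -0.402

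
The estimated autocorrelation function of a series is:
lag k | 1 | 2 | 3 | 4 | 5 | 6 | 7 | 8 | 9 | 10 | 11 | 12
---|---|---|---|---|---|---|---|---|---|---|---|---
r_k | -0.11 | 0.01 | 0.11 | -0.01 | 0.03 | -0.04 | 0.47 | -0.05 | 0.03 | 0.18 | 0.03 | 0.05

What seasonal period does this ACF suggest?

The largest autocorrelation is r_7 = 0.47; the remaining lags stay at or below 0.18.
The dominant spike at lag 7 indicates a seasonal period of 7.

7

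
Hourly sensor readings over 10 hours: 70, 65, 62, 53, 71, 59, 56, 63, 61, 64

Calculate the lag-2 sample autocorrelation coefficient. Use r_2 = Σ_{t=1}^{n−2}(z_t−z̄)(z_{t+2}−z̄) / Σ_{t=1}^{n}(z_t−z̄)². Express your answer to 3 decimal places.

-0.162

Mean z̄ = (70 + 65 + 62 + 53 + 71 + 59 + 56 + 63 + 61 + 64)/10 = 62.4000
Numerator Σ_{t=1}^{8}(z_t−z̄)(z_{t+2}−z̄) = -46.1200
Denominator Σ(z_t−z̄)² = 284.4000
r_2 = -46.1200 / 284.4000 = -0.162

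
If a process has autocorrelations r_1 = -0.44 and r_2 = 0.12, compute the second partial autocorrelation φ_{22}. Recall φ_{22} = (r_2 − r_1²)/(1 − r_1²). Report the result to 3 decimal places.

-0.091

φ_{22} = (r_2 − r_1²) / (1 − r_1²)
r_1² = (-0.44)² = 0.1936
Numerator = 0.12 − 0.1936 = -0.0736; denominator = 1 − 0.1936 = 0.8064
φ_{22} = -0.0736 / 0.8064 = -0.091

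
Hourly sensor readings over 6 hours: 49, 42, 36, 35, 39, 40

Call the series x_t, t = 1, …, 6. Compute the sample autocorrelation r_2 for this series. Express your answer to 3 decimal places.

-0.320

Mean x̄ = (49 + 42 + 36 + 35 + 39 + 40)/6 = 40.1667
Deviations from mean: 8.8333, 1.8333, -4.1667, -5.1667, -1.1667, -0.1667
Σ(x_t−x̄)(x_{t+2}−x̄) = (-36.8056) + (-9.4722) + (4.8611) + (0.8611) = -40.5556
Denominator Σ(x_t−x̄)² = 126.8333
r_2 = -40.5556 / 126.8333 = -0.320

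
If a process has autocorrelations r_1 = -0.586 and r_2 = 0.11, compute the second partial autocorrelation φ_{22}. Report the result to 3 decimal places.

φ_{22} = (r_2 − r_1²) / (1 − r_1²)
r_1² = (-0.586)² = 0.343396
Numerator = 0.11 − 0.3434 = -0.2334; denominator = 1 − 0.3434 = 0.6566
φ_{22} = -0.2334 / 0.6566 = -0.355

-0.355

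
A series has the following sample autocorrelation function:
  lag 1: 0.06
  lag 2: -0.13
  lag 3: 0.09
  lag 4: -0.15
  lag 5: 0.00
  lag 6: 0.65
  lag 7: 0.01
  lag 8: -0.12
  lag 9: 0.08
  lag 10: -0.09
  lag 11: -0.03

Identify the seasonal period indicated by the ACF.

6

The largest autocorrelation is r_6 = 0.65; the remaining lags stay at or below 0.09.
The dominant spike at lag 6 indicates a seasonal period of 6.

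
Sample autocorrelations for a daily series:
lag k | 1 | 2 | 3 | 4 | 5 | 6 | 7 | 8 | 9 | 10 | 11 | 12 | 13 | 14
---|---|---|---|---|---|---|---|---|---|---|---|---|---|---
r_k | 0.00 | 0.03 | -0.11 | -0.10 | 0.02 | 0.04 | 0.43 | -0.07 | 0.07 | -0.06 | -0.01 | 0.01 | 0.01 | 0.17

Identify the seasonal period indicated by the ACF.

The largest autocorrelation is r_7 = 0.43, with a weaker echo at lag 14 (0.17); the remaining lags stay at or below 0.07.
The dominant spike at lag 7 indicates a seasonal period of 7.

7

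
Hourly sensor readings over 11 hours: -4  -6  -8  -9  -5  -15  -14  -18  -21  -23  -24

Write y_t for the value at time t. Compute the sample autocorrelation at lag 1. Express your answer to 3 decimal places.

0.675

Mean ȳ = (-4 − 6 − 8 − 9 − 5 − 15 − 14 − 18 − 21 − 23 − 24)/11 = -13.3636
Numerator Σ_{t=1}^{10}(y_t−ȳ)(y_{t+1}−ȳ) = 370.1405
Denominator Σ(y_t−ȳ)² = 548.5455
r_1 = 370.1405 / 548.5455 = 0.675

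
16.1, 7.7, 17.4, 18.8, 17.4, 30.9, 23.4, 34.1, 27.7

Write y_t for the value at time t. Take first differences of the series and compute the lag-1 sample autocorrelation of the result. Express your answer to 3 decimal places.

First differences Δy: -8.4, 9.7, 1.4, -1.4, 13.5, -7.5, 10.7, -6.4
Mean of differences = 1.4500
Numerator Σ(Δy_t−Δȳ)(Δy_{t+1}−Δȳ) = -379.1225
Denominator Σ(Δy_t−Δȳ)² = 545.7000
r_1(Δy) = -379.1225 / 545.7000 = -0.695

-0.695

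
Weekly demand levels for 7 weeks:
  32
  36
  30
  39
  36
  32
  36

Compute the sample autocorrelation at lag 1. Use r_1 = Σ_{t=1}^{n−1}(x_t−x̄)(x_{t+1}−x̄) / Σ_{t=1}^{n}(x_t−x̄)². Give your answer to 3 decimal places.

Mean x̄ = (32 + 36 + 30 + 39 + 36 + 32 + 36)/7 = 34.4286
Deviations from mean: -2.4286, 1.5714, -4.4286, 4.5714, 1.5714, -2.4286, 1.5714
Numerator Σ_{t=1}^{6}(x_t−x̄)(x_{t+1}−x̄) = -31.4694
Denominator Σ(x_t−x̄)² = 59.7143
r_1 = -31.4694 / 59.7143 = -0.527

-0.527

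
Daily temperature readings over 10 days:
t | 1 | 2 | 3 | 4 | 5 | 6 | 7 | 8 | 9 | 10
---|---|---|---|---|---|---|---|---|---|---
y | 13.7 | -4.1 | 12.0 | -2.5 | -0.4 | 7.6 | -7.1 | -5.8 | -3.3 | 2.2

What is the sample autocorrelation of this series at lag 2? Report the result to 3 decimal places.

Mean ȳ = (13.7 − 4.1 + 12.0 − 2.5 − 0.4 + 7.6 − 7.1 − 5.8 − 3.3 + 2.2)/10 = 1.2300
Numerator Σ_{t=1}^{8}(y_t−ȳ)(y_{t+2}−ȳ) = 112.5802
Denominator Σ(y_t−ȳ)² = 497.3210
r_2 = 112.5802 / 497.3210 = 0.226

0.226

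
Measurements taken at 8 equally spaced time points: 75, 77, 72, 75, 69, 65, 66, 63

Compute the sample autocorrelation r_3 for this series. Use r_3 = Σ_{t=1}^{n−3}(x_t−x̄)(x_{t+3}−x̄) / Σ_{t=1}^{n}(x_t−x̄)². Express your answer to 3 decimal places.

-0.032

Mean x̄ = (75 + 77 + 72 + 75 + 69 + 65 + 66 + 63)/8 = 70.2500
Deviations from mean: 4.7500, 6.7500, 1.7500, 4.7500, -1.2500, -5.2500, -4.2500, -7.2500
Numerator Σ_{t=1}^{5}(x_t−x̄)(x_{t+3}−x̄) = -6.1875
Denominator Σ(x_t−x̄)² = 193.5000
r_3 = -6.1875 / 193.5000 = -0.032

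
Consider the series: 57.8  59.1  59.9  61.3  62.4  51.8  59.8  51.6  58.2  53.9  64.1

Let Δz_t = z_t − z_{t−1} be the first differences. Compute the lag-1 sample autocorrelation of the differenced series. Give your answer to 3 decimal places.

-0.685

First differences Δz: 1.3, 0.8, 1.4, 1.1, -10.6, 8.0, -8.2, 6.6, -4.3, 10.2
Mean of differences = 0.6300
Numerator Σ(Δz_t−Δz̄)(Δz_{t+1}−Δz̄) = -281.8409
Denominator Σ(Δz_t−Δz̄)² = 411.2210
r_1(Δz) = -281.8409 / 411.2210 = -0.685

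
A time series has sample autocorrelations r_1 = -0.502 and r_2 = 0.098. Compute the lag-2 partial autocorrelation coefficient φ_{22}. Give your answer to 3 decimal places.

-0.206

φ_{22} = (r_2 − r_1²) / (1 − r_1²)
r_1² = (-0.502)² = 0.252004
Numerator = 0.098 − 0.2520 = -0.1540; denominator = 1 − 0.2520 = 0.7480
φ_{22} = -0.1540 / 0.7480 = -0.206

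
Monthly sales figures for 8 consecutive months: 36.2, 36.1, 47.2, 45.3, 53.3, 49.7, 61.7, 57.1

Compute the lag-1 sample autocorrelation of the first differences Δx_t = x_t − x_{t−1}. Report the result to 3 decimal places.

-0.815

First differences Δx: -0.1, 11.1, -1.9, 8.0, -3.6, 12.0, -4.6
Mean of differences = 2.9857
Numerator Σ(Δx_t−Δx̄)(Δx_{t+1}−Δx̄) = -249.9488
Denominator Σ(Δx_t−Δx̄)² = 306.5486
r_1(Δx) = -249.9488 / 306.5486 = -0.815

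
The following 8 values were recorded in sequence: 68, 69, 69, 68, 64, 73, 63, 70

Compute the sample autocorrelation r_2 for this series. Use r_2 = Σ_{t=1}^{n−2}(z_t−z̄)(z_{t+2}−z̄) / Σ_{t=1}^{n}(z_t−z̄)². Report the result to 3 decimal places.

Mean z̄ = (68 + 69 + 69 + 68 + 64 + 73 + 63 + 70)/8 = 68.0000
Σ(z_t−z̄)(z_{t+2}−z̄) = (0.0000) + (0.0000) + (-4.0000) + (0.0000) + (20.0000) + (10.0000) = 26.0000
Denominator Σ(z_t−z̄)² = 72.0000
r_2 = 26.0000 / 72.0000 = 0.361

0.361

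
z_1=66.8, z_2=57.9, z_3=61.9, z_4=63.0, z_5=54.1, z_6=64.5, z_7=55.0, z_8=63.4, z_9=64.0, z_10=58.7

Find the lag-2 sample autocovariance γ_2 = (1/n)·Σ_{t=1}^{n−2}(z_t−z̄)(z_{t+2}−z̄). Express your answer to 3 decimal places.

2.579

Mean z̄ = (66.8 + 57.9 + 61.9 + 63.0 + 54.1 + 64.5 + 55.0 + 63.4 + 64.0 + 58.7)/10 = 60.9300
Σ_{t=1}^{8}(z_t−z̄)(z_{t+2}−z̄) = 25.7932
γ_2 = 25.7932 / 10 = 2.579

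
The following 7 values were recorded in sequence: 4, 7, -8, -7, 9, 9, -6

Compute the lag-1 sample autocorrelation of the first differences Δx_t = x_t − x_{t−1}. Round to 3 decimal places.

First differences Δx: 3, -15, 1, 16, 0, -15
Mean of differences = -1.6667
Numerator Σ(Δx_t−Δx̄)(Δx_{t+1}−Δx̄) = -43.4444
Denominator Σ(Δx_t−Δx̄)² = 699.3333
r_1(Δx) = -43.4444 / 699.3333 = -0.062

-0.062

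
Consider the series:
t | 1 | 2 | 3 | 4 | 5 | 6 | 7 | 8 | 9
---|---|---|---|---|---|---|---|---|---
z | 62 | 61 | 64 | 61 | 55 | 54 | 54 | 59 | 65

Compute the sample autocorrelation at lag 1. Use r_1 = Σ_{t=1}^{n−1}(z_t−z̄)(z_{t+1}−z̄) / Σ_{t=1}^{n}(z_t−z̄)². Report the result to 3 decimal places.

Mean z̄ = (62 + 61 + 64 + 61 + 55 + 54 + 54 + 59 + 65)/9 = 59.4444
Numerator Σ_{t=1}^{8}(z_t−z̄)(z_{t+1}−z̄) = 65.0247
Denominator Σ(z_t−z̄)² = 142.2222
r_1 = 65.0247 / 142.2222 = 0.457

0.457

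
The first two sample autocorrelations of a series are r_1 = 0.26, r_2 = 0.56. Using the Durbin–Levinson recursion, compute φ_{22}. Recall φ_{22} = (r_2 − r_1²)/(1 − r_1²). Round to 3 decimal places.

φ_{22} = (r_2 − r_1²) / (1 − r_1²)
r_1² = (0.26)² = 0.0676
Numerator = 0.56 − 0.0676 = 0.4924; denominator = 1 − 0.0676 = 0.9324
φ_{22} = 0.4924 / 0.9324 = 0.528

0.528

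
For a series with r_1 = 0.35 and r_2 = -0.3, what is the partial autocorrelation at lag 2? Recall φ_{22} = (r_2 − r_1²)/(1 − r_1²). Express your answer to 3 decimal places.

-0.481

φ_{22} = (r_2 − r_1²) / (1 − r_1²)
r_1² = (0.35)² = 0.1225
Numerator = -0.3 − 0.1225 = -0.4225; denominator = 1 − 0.1225 = 0.8775
φ_{22} = -0.4225 / 0.8775 = -0.481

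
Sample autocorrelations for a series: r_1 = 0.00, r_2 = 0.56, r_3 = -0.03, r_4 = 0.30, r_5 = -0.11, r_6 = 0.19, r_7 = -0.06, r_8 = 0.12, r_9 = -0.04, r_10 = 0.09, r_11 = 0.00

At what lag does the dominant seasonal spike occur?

2

The largest autocorrelation is r_2 = 0.56, with weaker echoes at lags 4 (0.30) and 6 (0.19); the remaining lags stay at or below 0.12.
The dominant spike at lag 2 indicates a seasonal period of 2.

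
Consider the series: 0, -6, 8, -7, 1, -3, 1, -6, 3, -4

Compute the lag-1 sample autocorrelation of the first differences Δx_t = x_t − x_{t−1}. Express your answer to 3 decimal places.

First differences Δx: -6, 14, -15, 8, -4, 4, -7, 9, -7
Mean of differences = -0.4444
Numerator Σ(Δx_t−Δx̄)(Δx_{t+1}−Δx̄) = -612.1975
Denominator Σ(Δx_t−Δx̄)² = 730.2222
r_1(Δx) = -612.1975 / 730.2222 = -0.838

-0.838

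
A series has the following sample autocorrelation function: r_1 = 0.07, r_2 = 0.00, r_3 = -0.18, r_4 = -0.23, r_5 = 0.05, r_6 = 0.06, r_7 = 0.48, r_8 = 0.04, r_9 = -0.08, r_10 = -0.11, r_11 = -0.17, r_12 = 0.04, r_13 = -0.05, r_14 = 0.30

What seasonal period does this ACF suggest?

7

The largest autocorrelation is r_7 = 0.48, with a weaker echo at lag 14 (0.30); the remaining lags stay at or below 0.07.
The dominant spike at lag 7 indicates a seasonal period of 7.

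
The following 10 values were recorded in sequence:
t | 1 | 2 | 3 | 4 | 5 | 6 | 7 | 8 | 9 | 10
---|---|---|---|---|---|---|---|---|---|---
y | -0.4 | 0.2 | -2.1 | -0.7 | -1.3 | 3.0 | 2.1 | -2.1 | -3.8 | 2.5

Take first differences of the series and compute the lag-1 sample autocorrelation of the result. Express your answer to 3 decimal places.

First differences Δy: 0.6, -2.3, 1.4, -0.6, 4.3, -0.9, -4.2, -1.7, 6.3
Mean of differences = 0.3222
Numerator Σ(Δy_t−Δȳ)(Δy_{t+1}−Δȳ) = -10.4949
Denominator Σ(Δy_t−Δȳ)² = 86.5556
r_1(Δy) = -10.4949 / 86.5556 = -0.121

-0.121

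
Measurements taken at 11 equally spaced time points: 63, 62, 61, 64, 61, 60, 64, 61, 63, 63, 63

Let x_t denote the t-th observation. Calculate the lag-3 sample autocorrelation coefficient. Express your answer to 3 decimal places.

0.428

Mean x̄ = (63 + 62 + 61 + 64 + 61 + 60 + 64 + 61 + 63 + 63 + 63)/11 = 62.2727
Numerator Σ_{t=1}^{8}(x_t−x̄)(x_{t+3}−x̄) = 7.7769
Denominator Σ(x_t−x̄)² = 18.1818
r_3 = 7.7769 / 18.1818 = 0.428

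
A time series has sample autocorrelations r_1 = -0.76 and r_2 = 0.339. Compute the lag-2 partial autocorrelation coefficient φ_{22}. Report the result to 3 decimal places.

φ_{22} = (r_2 − r_1²) / (1 − r_1²)
r_1² = (-0.76)² = 0.5776
Numerator = 0.339 − 0.5776 = -0.2386; denominator = 1 − 0.5776 = 0.4224
φ_{22} = -0.2386 / 0.4224 = -0.565

-0.565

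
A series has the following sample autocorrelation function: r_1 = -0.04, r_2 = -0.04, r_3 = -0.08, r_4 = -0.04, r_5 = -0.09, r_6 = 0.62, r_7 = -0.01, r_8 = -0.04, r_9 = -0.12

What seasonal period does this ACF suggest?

The largest autocorrelation is r_6 = 0.62; the remaining lags stay at or below -0.01.
The dominant spike at lag 6 indicates a seasonal period of 6.

6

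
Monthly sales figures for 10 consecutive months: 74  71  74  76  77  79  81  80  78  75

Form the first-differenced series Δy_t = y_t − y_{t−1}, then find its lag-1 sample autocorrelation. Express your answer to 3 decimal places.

0.227

First differences Δy: -3, 3, 2, 1, 2, 2, -1, -2, -3
Mean of differences = 0.1111
Numerator Σ(Δy_t−Δȳ)(Δy_{t+1}−Δȳ) = 10.2099
Denominator Σ(Δy_t−Δȳ)² = 44.8889
r_1(Δy) = 10.2099 / 44.8889 = 0.227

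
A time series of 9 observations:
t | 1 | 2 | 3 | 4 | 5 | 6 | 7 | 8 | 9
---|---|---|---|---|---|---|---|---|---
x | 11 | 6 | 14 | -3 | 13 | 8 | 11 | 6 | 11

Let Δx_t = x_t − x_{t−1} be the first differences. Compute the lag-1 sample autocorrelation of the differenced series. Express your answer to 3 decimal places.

First differences Δx: -5, 8, -17, 16, -5, 3, -5, 5
Mean of differences = 0.0000
Numerator Σ(Δx_t−Δx̄)(Δx_{t+1}−Δx̄) = -583.0000
Denominator Σ(Δx_t−Δx̄)² = 718.0000
r_1(Δx) = -583.0000 / 718.0000 = -0.812

-0.812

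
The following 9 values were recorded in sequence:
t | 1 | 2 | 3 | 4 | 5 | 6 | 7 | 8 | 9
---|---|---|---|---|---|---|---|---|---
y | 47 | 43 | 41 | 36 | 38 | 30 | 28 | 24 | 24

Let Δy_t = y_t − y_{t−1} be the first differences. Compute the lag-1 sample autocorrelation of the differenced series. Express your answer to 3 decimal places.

First differences Δy: -4, -2, -5, 2, -8, -2, -4, 0
Mean of differences = -2.8750
Numerator Σ(Δy_t−Δȳ)(Δy_{t+1}−Δȳ) = -46.8906
Denominator Σ(Δy_t−Δȳ)² = 66.8750
r_1(Δy) = -46.8906 / 66.8750 = -0.701

-0.701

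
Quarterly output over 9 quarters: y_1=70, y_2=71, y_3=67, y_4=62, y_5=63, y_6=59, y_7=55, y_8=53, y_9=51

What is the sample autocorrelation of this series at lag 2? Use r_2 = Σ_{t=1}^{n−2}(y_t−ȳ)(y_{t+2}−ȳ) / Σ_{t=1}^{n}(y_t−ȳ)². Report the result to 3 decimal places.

0.324

Mean ȳ = (70 + 71 + 67 + 62 + 63 + 59 + 55 + 53 + 51)/9 = 61.2222
Numerator Σ_{t=1}^{7}(y_t−ȳ)(y_{t+2}−ȳ) = 137.6790
Denominator Σ(y_t−ȳ)² = 425.5556
r_2 = 137.6790 / 425.5556 = 0.324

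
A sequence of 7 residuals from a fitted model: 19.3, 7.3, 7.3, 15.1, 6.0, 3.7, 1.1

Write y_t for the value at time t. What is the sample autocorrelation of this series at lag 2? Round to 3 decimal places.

Mean ȳ = (19.3 + 7.3 + 7.3 + 15.1 + 6.0 + 3.7 + 1.1)/7 = 8.5429
Deviations from mean: 10.7571, -1.2429, -1.2429, 6.5571, -2.5429, -4.8429, -7.4429
Numerator Σ_{t=1}^{5}(y_t−ȳ)(y_{t+2}−ȳ) = -31.1880
Denominator Σ(y_t−ȳ)² = 247.1171
r_2 = -31.1880 / 247.1171 = -0.126

-0.126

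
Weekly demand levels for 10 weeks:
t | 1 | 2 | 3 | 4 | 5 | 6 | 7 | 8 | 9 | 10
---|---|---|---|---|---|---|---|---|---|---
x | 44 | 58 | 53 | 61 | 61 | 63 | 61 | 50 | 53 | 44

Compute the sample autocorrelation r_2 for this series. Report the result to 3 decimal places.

Mean x̄ = (44 + 58 + 53 + 61 + 61 + 63 + 61 + 50 + 53 + 44)/10 = 54.8000
Numerator Σ_{t=1}^{8}(x_t−x̄)(x_{t+2}−x̄) = 118.7200
Denominator Σ(x_t−x̄)² = 455.6000
r_2 = 118.7200 / 455.6000 = 0.261

0.261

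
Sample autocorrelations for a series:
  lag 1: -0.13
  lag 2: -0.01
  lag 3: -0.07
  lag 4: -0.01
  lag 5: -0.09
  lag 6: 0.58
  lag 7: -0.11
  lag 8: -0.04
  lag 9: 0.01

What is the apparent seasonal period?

The largest autocorrelation is r_6 = 0.58; the remaining lags stay at or below 0.01.
The dominant spike at lag 6 indicates a seasonal period of 6.

6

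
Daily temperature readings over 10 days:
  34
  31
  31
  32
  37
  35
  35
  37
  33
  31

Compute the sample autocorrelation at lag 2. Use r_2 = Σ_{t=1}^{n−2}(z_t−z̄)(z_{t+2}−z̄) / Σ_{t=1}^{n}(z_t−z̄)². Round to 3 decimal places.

Mean z̄ = (34 + 31 + 31 + 32 + 37 + 35 + 35 + 37 + 33 + 31)/10 = 33.6000
Numerator Σ_{t=1}^{8}(z_t−z̄)(z_{t+2}−z̄) = -8.1200
Denominator Σ(z_t−z̄)² = 50.4000
r_2 = -8.1200 / 50.4000 = -0.161

-0.161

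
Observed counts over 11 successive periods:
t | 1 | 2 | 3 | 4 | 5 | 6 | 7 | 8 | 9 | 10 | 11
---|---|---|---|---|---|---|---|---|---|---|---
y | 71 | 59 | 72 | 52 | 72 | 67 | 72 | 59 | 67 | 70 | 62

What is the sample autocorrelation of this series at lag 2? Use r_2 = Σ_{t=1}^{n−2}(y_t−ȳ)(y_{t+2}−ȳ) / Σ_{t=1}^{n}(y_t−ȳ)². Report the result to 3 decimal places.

Mean ȳ = (71 + 59 + 72 + 52 + 72 + 67 + 72 + 59 + 67 + 70 + 62)/11 = 65.7273
Numerator Σ_{t=1}^{9}(y_t−ȳ)(y_{t+2}−ȳ) = 152.5785
Denominator Σ(y_t−ȳ)² = 460.1818
r_2 = 152.5785 / 460.1818 = 0.332

0.332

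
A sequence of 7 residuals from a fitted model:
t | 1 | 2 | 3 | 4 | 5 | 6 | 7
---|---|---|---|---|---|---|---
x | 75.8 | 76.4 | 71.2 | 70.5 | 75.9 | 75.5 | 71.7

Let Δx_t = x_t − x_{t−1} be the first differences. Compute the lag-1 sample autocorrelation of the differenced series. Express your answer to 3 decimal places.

First differences Δx: 0.6, -5.2, -0.7, 5.4, -0.4, -3.8
Mean of differences = -0.6833
Numerator Σ(Δx_t−Δx̄)(Δx_{t+1}−Δx̄) = -4.9819
Denominator Σ(Δx_t−Δx̄)² = 68.8483
r_1(Δx) = -4.9819 / 68.8483 = -0.072

-0.072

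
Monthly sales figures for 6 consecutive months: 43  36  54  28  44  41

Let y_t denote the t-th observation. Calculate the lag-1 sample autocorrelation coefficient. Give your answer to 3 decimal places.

-0.753

Mean ȳ = (43 + 36 + 54 + 28 + 44 + 41)/6 = 41.0000
Deviations from mean: 2.0000, -5.0000, 13.0000, -13.0000, 3.0000, 0.0000
Σ(y_t−ȳ)(y_{t+1}−ȳ) = (-10.0000) + (-65.0000) + (-169.0000) + (-39.0000) + (0.0000) = -283.0000
Denominator Σ(y_t−ȳ)² = 376.0000
r_1 = -283.0000 / 376.0000 = -0.753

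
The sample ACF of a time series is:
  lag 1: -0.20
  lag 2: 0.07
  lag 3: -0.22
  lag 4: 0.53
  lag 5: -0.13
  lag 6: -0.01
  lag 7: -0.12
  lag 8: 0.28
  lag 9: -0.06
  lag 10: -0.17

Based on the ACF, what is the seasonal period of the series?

4

The largest autocorrelation is r_4 = 0.53, with a weaker echo at lag 8 (0.28); the remaining lags stay at or below 0.07.
The dominant spike at lag 4 indicates a seasonal period of 4.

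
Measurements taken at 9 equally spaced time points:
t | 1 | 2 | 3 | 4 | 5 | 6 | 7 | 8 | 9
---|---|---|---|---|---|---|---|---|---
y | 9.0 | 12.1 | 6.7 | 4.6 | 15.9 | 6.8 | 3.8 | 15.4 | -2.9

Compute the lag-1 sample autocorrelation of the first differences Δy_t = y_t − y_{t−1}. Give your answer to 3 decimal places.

First differences Δy: 3.1, -5.4, -2.1, 11.3, -9.1, -3.0, 11.6, -18.3
Mean of differences = -1.4875
Numerator Σ(Δy_t−Δȳ)(Δy_{t+1}−Δȳ) = -349.0439
Denominator Σ(Δy_t−Δȳ)² = 714.4288
r_1(Δy) = -349.0439 / 714.4288 = -0.489

-0.489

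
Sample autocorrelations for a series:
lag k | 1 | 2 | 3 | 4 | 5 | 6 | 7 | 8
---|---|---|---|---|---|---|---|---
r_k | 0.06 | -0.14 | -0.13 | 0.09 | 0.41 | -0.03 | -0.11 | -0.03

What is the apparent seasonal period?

The largest autocorrelation is r_5 = 0.41; the remaining lags stay at or below 0.09.
The dominant spike at lag 5 indicates a seasonal period of 5.

5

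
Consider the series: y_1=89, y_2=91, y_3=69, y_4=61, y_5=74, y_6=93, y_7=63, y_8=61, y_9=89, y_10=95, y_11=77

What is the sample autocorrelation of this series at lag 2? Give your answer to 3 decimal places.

Mean ȳ = (89 + 91 + 69 + 61 + 74 + 93 + 63 + 61 + 89 + 95 + 77)/11 = 78.3636
Numerator Σ_{t=1}^{9}(y_t−ȳ)(y_{t+2}−ȳ) = -1186.1736
Denominator Σ(y_t−ȳ)² = 1824.5455
r_2 = -1186.1736 / 1824.5455 = -0.650

-0.650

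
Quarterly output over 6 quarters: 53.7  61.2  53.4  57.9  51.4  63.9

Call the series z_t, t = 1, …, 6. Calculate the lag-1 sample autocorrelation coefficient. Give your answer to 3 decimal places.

-0.629

Mean z̄ = (53.7 + 61.2 + 53.4 + 57.9 + 51.4 + 63.9)/6 = 56.9167
Deviations from mean: -3.2167, 4.2833, -3.5167, 0.9833, -5.5167, 6.9833
Σ(z_t−z̄)(z_{t+1}−z̄) = (-13.7781) + (-15.0631) + (-3.4581) + (-5.4247) + (-38.5247) = -76.2486
Denominator Σ(z_t−z̄)² = 121.2283
r_1 = -76.2486 / 121.2283 = -0.629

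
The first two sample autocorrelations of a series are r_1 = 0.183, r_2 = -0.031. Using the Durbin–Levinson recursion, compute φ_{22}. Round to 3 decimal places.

-0.067

φ_{22} = (r_2 − r_1²) / (1 − r_1²)
r_1² = (0.183)² = 0.033489
Numerator = -0.031 − 0.0335 = -0.0645; denominator = 1 − 0.0335 = 0.9665
φ_{22} = -0.0645 / 0.9665 = -0.067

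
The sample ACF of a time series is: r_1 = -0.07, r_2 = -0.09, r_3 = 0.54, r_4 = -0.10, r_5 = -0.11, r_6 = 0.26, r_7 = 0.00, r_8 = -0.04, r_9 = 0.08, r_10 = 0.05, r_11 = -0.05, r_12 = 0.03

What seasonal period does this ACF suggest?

3

The largest autocorrelation is r_3 = 0.54, with a weaker echo at lag 6 (0.26); the remaining lags stay at or below 0.08.
The dominant spike at lag 3 indicates a seasonal period of 3.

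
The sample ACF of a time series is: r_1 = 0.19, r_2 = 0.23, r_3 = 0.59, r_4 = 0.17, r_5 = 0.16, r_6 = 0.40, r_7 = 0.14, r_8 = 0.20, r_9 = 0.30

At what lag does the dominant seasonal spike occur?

The largest autocorrelation is r_3 = 0.59, with weaker echoes at lags 6 (0.40) and 9 (0.30); the remaining lags stay at or below 0.23.
The dominant spike at lag 3 indicates a seasonal period of 3.

3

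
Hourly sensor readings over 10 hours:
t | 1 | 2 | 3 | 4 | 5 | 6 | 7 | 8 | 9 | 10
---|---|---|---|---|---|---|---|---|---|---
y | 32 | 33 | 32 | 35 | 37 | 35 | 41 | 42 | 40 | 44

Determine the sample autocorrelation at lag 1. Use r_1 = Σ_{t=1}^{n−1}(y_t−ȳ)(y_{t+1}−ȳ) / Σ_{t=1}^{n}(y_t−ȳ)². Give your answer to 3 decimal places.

0.567

Mean ȳ = (32 + 33 + 32 + 35 + 37 + 35 + 41 + 42 + 40 + 44)/10 = 37.1000
Numerator Σ_{t=1}^{9}(y_t−ȳ)(y_{t+1}−ȳ) = 98.0900
Denominator Σ(y_t−ȳ)² = 172.9000
r_1 = 98.0900 / 172.9000 = 0.567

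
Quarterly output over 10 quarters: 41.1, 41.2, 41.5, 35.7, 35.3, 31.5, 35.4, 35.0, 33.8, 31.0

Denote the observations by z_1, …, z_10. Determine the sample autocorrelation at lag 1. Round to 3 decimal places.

Mean z̄ = (41.1 + 41.2 + 41.5 + 35.7 + 35.3 + 31.5 + 35.4 + 35.0 + 33.8 + 31.0)/10 = 36.1500
Numerator Σ_{t=1}^{9}(z_t−z̄)(z_{t+1}−z̄) = 73.0975
Denominator Σ(z_t−z̄)² = 135.1050
r_1 = 73.0975 / 135.1050 = 0.541

0.541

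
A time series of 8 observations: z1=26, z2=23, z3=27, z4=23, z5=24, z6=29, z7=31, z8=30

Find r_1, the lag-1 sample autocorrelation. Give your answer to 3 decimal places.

0.400

Mean z̄ = (26 + 23 + 27 + 23 + 24 + 29 + 31 + 30)/8 = 26.6250
Numerator Σ_{t=1}^{7}(z_t−z̄)(z_{t+1}−z̄) = 27.9844
Denominator Σ(z_t−z̄)² = 69.8750
r_1 = 27.9844 / 69.8750 = 0.400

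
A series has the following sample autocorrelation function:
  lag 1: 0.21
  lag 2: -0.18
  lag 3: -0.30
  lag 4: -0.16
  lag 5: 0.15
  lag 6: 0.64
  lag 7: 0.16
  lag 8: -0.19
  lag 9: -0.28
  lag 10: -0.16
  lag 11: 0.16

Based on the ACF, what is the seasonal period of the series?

6

The largest autocorrelation is r_6 = 0.64; the remaining lags stay at or below 0.21.
The dominant spike at lag 6 indicates a seasonal period of 6.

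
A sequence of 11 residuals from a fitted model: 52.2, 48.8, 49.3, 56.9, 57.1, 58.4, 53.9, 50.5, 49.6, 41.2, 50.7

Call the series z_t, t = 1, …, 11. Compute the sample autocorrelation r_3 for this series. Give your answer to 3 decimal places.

Mean z̄ = (52.2 + 48.8 + 49.3 + 56.9 + 57.1 + 58.4 + 53.9 + 50.5 + 49.6 + 41.2 + 50.7)/11 = 51.6909
Numerator Σ_{t=1}^{8}(z_t−z̄)(z_{t+3}−z̄) = -59.9839
Denominator Σ(z_t−z̄)² = 237.4491
r_3 = -59.9839 / 237.4491 = -0.253

-0.253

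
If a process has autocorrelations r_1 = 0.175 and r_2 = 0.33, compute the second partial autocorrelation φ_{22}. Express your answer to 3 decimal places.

φ_{22} = (r_2 − r_1²) / (1 − r_1²)
r_1² = (0.175)² = 0.030625
Numerator = 0.33 − 0.0306 = 0.2994; denominator = 1 − 0.0306 = 0.9694
φ_{22} = 0.2994 / 0.9694 = 0.309

0.309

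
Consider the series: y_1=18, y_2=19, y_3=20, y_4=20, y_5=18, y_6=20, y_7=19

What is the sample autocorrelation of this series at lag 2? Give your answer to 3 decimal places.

Mean ȳ = (18 + 19 + 20 + 20 + 18 + 20 + 19)/7 = 19.1429
Σ(y_t−ȳ)(y_{t+2}−ȳ) = (-0.9796) + (-0.1224) + (-0.9796) + (0.7347) + (0.1633) = -1.1837
Denominator Σ(y_t−ȳ)² = 4.8571
r_2 = -1.1837 / 4.8571 = -0.244

-0.244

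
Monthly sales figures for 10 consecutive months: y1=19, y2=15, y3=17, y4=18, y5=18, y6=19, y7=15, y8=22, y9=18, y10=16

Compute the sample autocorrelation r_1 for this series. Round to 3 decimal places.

Mean ȳ = (19 + 15 + 17 + 18 + 18 + 19 + 15 + 22 + 18 + 16)/10 = 17.7000
Numerator Σ_{t=1}^{9}(y_t−ȳ)(y_{t+1}−ȳ) = -15.6900
Denominator Σ(y_t−ȳ)² = 40.1000
r_1 = -15.6900 / 40.1000 = -0.391

-0.391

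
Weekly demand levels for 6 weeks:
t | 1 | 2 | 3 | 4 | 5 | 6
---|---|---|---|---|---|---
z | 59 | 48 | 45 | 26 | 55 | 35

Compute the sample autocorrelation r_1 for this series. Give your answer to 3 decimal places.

Mean z̄ = (59 + 48 + 45 + 26 + 55 + 35)/6 = 44.6667
Deviations from mean: 14.3333, 3.3333, 0.3333, -18.6667, 10.3333, -9.6667
Σ(z_t−z̄)(z_{t+1}−z̄) = (47.7778) + (1.1111) + (-6.2222) + (-192.8889) + (-99.8889) = -250.1111
Denominator Σ(z_t−z̄)² = 765.3333
r_1 = -250.1111 / 765.3333 = -0.327

-0.327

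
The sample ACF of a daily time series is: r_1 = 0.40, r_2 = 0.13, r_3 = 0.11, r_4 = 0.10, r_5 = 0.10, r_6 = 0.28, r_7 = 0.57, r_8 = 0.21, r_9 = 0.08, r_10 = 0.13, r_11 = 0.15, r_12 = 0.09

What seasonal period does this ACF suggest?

The largest autocorrelation is r_7 = 0.57; the remaining lags stay at or below 0.40. The elevated value at lag 1 (0.40), dropping to 0.13 at lag 2, reflects decaying short-term dependence rather than seasonality.
The dominant spike at lag 7 indicates a seasonal period of 7.

7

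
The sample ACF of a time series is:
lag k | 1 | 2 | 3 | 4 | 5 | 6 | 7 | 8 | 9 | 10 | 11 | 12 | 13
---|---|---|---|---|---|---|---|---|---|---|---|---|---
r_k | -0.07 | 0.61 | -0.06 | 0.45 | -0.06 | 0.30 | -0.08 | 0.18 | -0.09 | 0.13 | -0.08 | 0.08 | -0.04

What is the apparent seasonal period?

The largest autocorrelation is r_2 = 0.61, with weaker echoes at lags 4 (0.45), 6 (0.30) and 8 (0.18); the remaining lags stay at or below 0.13.
The dominant spike at lag 2 indicates a seasonal period of 2.

2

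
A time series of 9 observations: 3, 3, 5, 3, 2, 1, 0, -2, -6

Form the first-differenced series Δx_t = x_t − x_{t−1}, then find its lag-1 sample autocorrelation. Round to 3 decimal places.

0.149

First differences Δx: 0, 2, -2, -1, -1, -1, -2, -4
Mean of differences = -1.1250
Numerator Σ(Δx_t−Δx̄)(Δx_{t+1}−Δx̄) = 3.1094
Denominator Σ(Δx_t−Δx̄)² = 20.8750
r_1(Δx) = 3.1094 / 20.8750 = 0.149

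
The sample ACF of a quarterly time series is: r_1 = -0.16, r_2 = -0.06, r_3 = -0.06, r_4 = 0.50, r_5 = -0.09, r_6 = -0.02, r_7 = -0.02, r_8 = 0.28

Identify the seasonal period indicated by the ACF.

The largest autocorrelation is r_4 = 0.50, with a weaker echo at lag 8 (0.28); the remaining lags stay at or below -0.02.
The dominant spike at lag 4 indicates a seasonal period of 4.

4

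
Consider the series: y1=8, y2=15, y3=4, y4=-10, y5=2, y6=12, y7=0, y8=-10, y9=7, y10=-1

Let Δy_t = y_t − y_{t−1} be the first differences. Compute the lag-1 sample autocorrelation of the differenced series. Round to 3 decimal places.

-0.239

First differences Δy: 7, -11, -14, 12, 10, -12, -10, 17, -8
Mean of differences = -1.0000
Numerator Σ(Δy_t−Δȳ)(Δy_{t+1}−Δȳ) = -286.0000
Denominator Σ(Δy_t−Δȳ)² = 1198.0000
r_1(Δy) = -286.0000 / 1198.0000 = -0.239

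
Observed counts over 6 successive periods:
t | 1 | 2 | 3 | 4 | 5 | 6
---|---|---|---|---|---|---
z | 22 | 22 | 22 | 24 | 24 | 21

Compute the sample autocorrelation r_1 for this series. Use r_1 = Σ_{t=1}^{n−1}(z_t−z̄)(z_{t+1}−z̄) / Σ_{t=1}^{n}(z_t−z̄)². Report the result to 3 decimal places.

Mean z̄ = (22 + 22 + 22 + 24 + 24 + 21)/6 = 22.5000
Deviations from mean: -0.5000, -0.5000, -0.5000, 1.5000, 1.5000, -1.5000
Σ(z_t−z̄)(z_{t+1}−z̄) = (0.2500) + (0.2500) + (-0.7500) + (2.2500) + (-2.2500) = -0.2500
Denominator Σ(z_t−z̄)² = 7.5000
r_1 = -0.2500 / 7.5000 = -0.033

-0.033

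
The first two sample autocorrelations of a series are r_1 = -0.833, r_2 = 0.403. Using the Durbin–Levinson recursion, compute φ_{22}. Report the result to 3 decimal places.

-0.950

φ_{22} = (r_2 − r_1²) / (1 − r_1²)
r_1² = (-0.833)² = 0.693889
Numerator = 0.403 − 0.6939 = -0.2909; denominator = 1 − 0.6939 = 0.3061
φ_{22} = -0.2909 / 0.3061 = -0.950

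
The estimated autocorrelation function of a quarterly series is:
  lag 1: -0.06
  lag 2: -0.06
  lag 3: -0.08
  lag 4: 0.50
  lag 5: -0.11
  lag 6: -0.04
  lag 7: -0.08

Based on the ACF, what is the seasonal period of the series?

The largest autocorrelation is r_4 = 0.50; the remaining lags stay at or below -0.04.
The dominant spike at lag 4 indicates a seasonal period of 4.

4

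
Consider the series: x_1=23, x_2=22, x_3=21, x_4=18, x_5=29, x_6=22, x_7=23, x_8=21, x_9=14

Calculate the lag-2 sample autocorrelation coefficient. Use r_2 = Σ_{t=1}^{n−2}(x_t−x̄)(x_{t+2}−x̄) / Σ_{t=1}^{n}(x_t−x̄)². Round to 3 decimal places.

-0.061

Mean x̄ = (23 + 22 + 21 + 18 + 29 + 22 + 23 + 21 + 14)/9 = 21.4444
Σ(x_t−x̄)(x_{t+2}−x̄) = (-0.6914) + (-1.9136) + (-3.3580) + (-1.9136) + (11.7531) + (-0.2469) + (-11.5802) = -7.9506
Denominator Σ(x_t−x̄)² = 130.2222
r_2 = -7.9506 / 130.2222 = -0.061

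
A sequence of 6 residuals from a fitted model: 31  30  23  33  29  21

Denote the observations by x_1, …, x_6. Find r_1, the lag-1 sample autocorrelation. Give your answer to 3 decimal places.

-0.271

Mean x̄ = (31 + 30 + 23 + 33 + 29 + 21)/6 = 27.8333
Deviations from mean: 3.1667, 2.1667, -4.8333, 5.1667, 1.1667, -6.8333
Σ(x_t−x̄)(x_{t+1}−x̄) = (6.8611) + (-10.4722) + (-24.9722) + (6.0278) + (-7.9722) = -30.5278
Denominator Σ(x_t−x̄)² = 112.8333
r_1 = -30.5278 / 112.8333 = -0.271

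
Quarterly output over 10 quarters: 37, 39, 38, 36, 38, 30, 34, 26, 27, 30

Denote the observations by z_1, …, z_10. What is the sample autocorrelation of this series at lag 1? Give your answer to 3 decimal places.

0.549

Mean z̄ = (37 + 39 + 38 + 36 + 38 + 30 + 34 + 26 + 27 + 30)/10 = 33.5000
Numerator Σ_{t=1}^{9}(z_t−z̄)(z_{t+1}−z̄) = 116.7500
Denominator Σ(z_t−z̄)² = 212.5000
r_1 = 116.7500 / 212.5000 = 0.549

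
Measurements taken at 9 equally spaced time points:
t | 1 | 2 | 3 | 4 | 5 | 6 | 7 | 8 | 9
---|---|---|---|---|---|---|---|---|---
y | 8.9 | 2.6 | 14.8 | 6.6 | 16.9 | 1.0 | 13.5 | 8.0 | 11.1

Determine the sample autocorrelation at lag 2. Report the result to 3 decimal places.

Mean ȳ = (8.9 + 2.6 + 14.8 + 6.6 + 16.9 + 1.0 + 13.5 + 8.0 + 11.1)/9 = 9.2667
Numerator Σ_{t=1}^{7}(y_t−ȳ)(y_{t+2}−ȳ) = 130.5778
Denominator Σ(y_t−ȳ)² = 231.8000
r_2 = 130.5778 / 231.8000 = 0.563

0.563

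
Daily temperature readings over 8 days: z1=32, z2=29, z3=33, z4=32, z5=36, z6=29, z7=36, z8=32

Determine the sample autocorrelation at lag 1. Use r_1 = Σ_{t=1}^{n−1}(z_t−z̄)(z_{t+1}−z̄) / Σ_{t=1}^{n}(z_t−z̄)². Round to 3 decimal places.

Mean z̄ = (32 + 29 + 33 + 32 + 36 + 29 + 36 + 32)/8 = 32.3750
Deviations from mean: -0.3750, -3.3750, 0.6250, -0.3750, 3.6250, -3.3750, 3.6250, -0.3750
Σ(z_t−z̄)(z_{t+1}−z̄) = (1.2656) + (-2.1094) + (-0.2344) + (-1.3594) + (-12.2344) + (-12.2344) + (-1.3594) = -28.2656
Denominator Σ(z_t−z̄)² = 49.8750
r_1 = -28.2656 / 49.8750 = -0.567

-0.567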